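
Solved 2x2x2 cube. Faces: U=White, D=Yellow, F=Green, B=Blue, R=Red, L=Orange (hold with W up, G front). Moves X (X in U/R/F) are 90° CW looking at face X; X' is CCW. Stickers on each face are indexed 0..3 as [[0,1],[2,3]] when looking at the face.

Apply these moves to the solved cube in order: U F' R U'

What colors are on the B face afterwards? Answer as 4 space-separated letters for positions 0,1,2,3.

After move 1 (U): U=WWWW F=RRGG R=BBRR B=OOBB L=GGOO
After move 2 (F'): F=RGRG U=WWBR R=YBYR D=GOYY L=GWOW
After move 3 (R): R=YYRB U=WGBG F=RORY D=GBYO B=ROWB
After move 4 (U'): U=GGWB F=GWRY R=RORB B=YYWB L=ROOW
Query: B face = YYWB

Answer: Y Y W B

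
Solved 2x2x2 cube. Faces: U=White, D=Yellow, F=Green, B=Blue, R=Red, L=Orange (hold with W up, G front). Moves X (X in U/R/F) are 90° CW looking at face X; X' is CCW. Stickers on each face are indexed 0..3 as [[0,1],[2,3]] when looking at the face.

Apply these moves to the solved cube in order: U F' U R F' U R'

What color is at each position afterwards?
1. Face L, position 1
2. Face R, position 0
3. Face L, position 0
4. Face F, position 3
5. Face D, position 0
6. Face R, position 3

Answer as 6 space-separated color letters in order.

After move 1 (U): U=WWWW F=RRGG R=BBRR B=OOBB L=GGOO
After move 2 (F'): F=RGRG U=WWBR R=YBYR D=GOYY L=GWOW
After move 3 (U): U=BWRW F=YBRG R=OOYR B=GWBB L=RGOW
After move 4 (R): R=YORO U=BBRG F=YORY D=GBYG B=WWWB
After move 5 (F'): F=OYYR U=BBYR R=BOGO D=GWYG L=RGOR
After move 6 (U): U=YBRB F=BOYR R=WWGO B=RGWB L=OYOR
After move 7 (R'): R=WOWG U=YWRR F=BBYB D=GOYR B=GGWB
Query 1: L[1] = Y
Query 2: R[0] = W
Query 3: L[0] = O
Query 4: F[3] = B
Query 5: D[0] = G
Query 6: R[3] = G

Answer: Y W O B G G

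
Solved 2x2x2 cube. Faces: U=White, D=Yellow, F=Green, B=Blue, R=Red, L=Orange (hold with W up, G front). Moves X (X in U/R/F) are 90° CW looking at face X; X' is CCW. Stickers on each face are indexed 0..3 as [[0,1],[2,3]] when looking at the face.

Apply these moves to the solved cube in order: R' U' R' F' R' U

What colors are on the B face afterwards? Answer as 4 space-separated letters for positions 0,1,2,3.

After move 1 (R'): R=RRRR U=WBWB F=GWGW D=YGYG B=YBYB
After move 2 (U'): U=BBWW F=OOGW R=GWRR B=RRYB L=YBOO
After move 3 (R'): R=WRGR U=BYWR F=OBGW D=YOYW B=GRGB
After move 4 (F'): F=BWOG U=BYWG R=ORYR D=BOYW L=YROW
After move 5 (R'): R=RROY U=BGWG F=BYOG D=BWYG B=WROB
After move 6 (U): U=WBGG F=RROG R=WROY B=YROB L=BYOW
Query: B face = YROB

Answer: Y R O B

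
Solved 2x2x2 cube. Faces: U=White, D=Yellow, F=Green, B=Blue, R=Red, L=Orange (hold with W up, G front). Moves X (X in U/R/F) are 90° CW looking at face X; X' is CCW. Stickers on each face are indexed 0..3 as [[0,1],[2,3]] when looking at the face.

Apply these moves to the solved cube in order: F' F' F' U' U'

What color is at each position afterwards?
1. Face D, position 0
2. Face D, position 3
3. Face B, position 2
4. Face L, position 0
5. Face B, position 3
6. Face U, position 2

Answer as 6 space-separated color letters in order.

Answer: R Y B W B W

Derivation:
After move 1 (F'): F=GGGG U=WWRR R=YRYR D=OOYY L=OWOW
After move 2 (F'): F=GGGG U=WWYY R=OROR D=WWYY L=OROR
After move 3 (F'): F=GGGG U=WWOO R=WRWR D=RRYY L=OYOY
After move 4 (U'): U=WOWO F=OYGG R=GGWR B=WRBB L=BBOY
After move 5 (U'): U=OOWW F=BBGG R=OYWR B=GGBB L=WROY
Query 1: D[0] = R
Query 2: D[3] = Y
Query 3: B[2] = B
Query 4: L[0] = W
Query 5: B[3] = B
Query 6: U[2] = W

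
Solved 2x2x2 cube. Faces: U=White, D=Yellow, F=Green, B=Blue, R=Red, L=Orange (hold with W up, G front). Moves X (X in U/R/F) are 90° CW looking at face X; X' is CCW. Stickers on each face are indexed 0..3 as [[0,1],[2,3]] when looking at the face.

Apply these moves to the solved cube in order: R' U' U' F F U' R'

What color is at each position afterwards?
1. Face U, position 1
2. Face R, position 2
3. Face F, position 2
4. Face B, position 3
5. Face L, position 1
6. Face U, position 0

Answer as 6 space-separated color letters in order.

After move 1 (R'): R=RRRR U=WBWB F=GWGW D=YGYG B=YBYB
After move 2 (U'): U=BBWW F=OOGW R=GWRR B=RRYB L=YBOO
After move 3 (U'): U=BWBW F=YBGW R=OORR B=GWYB L=RROO
After move 4 (F): F=GYWB U=BWOR R=BOWR D=ROYG L=RYOG
After move 5 (F): F=WGBY U=BWGY R=OORR D=WBYG L=RROO
After move 6 (U'): U=WYBG F=RRBY R=WGRR B=OOYB L=GWOO
After move 7 (R'): R=GRWR U=WYBO F=RYBG D=WRYY B=GOBB
Query 1: U[1] = Y
Query 2: R[2] = W
Query 3: F[2] = B
Query 4: B[3] = B
Query 5: L[1] = W
Query 6: U[0] = W

Answer: Y W B B W W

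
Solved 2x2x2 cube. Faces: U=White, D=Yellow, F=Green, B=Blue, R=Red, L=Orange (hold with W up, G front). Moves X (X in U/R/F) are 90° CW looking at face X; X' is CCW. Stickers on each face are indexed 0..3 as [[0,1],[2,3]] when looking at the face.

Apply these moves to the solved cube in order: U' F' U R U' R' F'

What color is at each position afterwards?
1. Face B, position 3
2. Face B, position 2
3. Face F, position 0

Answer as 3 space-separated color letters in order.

Answer: B B G

Derivation:
After move 1 (U'): U=WWWW F=OOGG R=GGRR B=RRBB L=BBOO
After move 2 (F'): F=OGOG U=WWGR R=YGYR D=BOYY L=BWOW
After move 3 (U): U=GWRW F=YGOG R=RRYR B=BWBB L=OGOW
After move 4 (R): R=YRRR U=GGRG F=YOOY D=BBYB B=WWWB
After move 5 (U'): U=GGGR F=OGOY R=YORR B=YRWB L=WWOW
After move 6 (R'): R=ORYR U=GWGY F=OGOR D=BGYY B=BRBB
After move 7 (F'): F=GROO U=GWOY R=GRBR D=WWYY L=WYOG
Query 1: B[3] = B
Query 2: B[2] = B
Query 3: F[0] = G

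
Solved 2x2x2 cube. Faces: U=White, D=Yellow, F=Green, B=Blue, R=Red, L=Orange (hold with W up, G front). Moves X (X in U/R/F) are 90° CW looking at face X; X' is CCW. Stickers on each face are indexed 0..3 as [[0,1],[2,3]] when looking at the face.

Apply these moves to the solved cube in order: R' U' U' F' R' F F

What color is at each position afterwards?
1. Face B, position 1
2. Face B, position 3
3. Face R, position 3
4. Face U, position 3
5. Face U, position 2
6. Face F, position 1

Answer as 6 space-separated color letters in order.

After move 1 (R'): R=RRRR U=WBWB F=GWGW D=YGYG B=YBYB
After move 2 (U'): U=BBWW F=OOGW R=GWRR B=RRYB L=YBOO
After move 3 (U'): U=BWBW F=YBGW R=OORR B=GWYB L=RROO
After move 4 (F'): F=BWYG U=BWOR R=GOYR D=ROYG L=RWOB
After move 5 (R'): R=ORGY U=BYOG F=BWYR D=RWYG B=GWOB
After move 6 (F): F=YBRW U=BYBW R=ORGY D=GOYG L=RROW
After move 7 (F): F=RYWB U=BYWR R=BRWY D=GOYG L=RGOO
Query 1: B[1] = W
Query 2: B[3] = B
Query 3: R[3] = Y
Query 4: U[3] = R
Query 5: U[2] = W
Query 6: F[1] = Y

Answer: W B Y R W Y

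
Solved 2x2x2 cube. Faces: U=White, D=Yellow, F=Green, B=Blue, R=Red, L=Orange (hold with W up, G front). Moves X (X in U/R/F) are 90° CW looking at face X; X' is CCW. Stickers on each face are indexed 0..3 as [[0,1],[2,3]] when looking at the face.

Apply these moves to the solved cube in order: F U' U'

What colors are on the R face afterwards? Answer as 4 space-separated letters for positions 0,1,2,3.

Answer: O Y W R

Derivation:
After move 1 (F): F=GGGG U=WWOO R=WRWR D=RRYY L=OYOY
After move 2 (U'): U=WOWO F=OYGG R=GGWR B=WRBB L=BBOY
After move 3 (U'): U=OOWW F=BBGG R=OYWR B=GGBB L=WROY
Query: R face = OYWR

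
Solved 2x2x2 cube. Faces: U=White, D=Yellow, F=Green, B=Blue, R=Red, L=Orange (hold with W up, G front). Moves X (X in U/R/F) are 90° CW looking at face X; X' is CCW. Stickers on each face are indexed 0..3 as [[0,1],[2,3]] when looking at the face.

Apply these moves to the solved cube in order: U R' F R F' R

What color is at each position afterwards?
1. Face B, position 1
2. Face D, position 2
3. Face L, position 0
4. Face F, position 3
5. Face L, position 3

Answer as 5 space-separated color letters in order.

Answer: O Y G Y O

Derivation:
After move 1 (U): U=WWWW F=RRGG R=BBRR B=OOBB L=GGOO
After move 2 (R'): R=BRBR U=WBWO F=RWGW D=YRYG B=YOYB
After move 3 (F): F=GRWW U=WBOG R=WROR D=BBYG L=GYOR
After move 4 (R): R=OWRR U=WROW F=GBWG D=BYYY B=GOBB
After move 5 (F'): F=BGGW U=WROR R=YWBR D=YRYY L=GWOO
After move 6 (R): R=BYRW U=WGOW F=BRGY D=YBYG B=RORB
Query 1: B[1] = O
Query 2: D[2] = Y
Query 3: L[0] = G
Query 4: F[3] = Y
Query 5: L[3] = O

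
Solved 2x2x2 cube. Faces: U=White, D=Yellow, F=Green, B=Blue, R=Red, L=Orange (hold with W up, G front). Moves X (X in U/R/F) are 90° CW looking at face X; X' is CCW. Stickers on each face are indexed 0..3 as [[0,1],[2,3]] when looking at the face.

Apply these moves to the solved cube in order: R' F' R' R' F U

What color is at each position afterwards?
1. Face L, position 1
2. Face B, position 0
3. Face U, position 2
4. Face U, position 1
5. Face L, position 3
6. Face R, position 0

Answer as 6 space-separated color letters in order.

Answer: W O B W B G

Derivation:
After move 1 (R'): R=RRRR U=WBWB F=GWGW D=YGYG B=YBYB
After move 2 (F'): F=WWGG U=WBRR R=GRYR D=OOYG L=OBOW
After move 3 (R'): R=RRGY U=WYRY F=WBGR D=OWYG B=GBOB
After move 4 (R'): R=RYRG U=WORG F=WYGY D=OBYR B=GBWB
After move 5 (F): F=GWYY U=WOWB R=RYGG D=RRYR L=OOOB
After move 6 (U): U=WWBO F=RYYY R=GBGG B=OOWB L=GWOB
Query 1: L[1] = W
Query 2: B[0] = O
Query 3: U[2] = B
Query 4: U[1] = W
Query 5: L[3] = B
Query 6: R[0] = G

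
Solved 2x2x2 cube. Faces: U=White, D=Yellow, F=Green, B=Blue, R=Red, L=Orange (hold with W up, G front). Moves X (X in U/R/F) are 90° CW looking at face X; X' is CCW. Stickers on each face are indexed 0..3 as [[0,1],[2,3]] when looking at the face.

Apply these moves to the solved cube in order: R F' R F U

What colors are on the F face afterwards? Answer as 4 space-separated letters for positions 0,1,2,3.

Answer: R B B O

Derivation:
After move 1 (R): R=RRRR U=WGWG F=GYGY D=YBYB B=WBWB
After move 2 (F'): F=YYGG U=WGRR R=BRYR D=OOYB L=OGOW
After move 3 (R): R=YBRR U=WYRG F=YOGB D=OWYW B=RBGB
After move 4 (F): F=GYBO U=WYWG R=RBGR D=RYYW L=OOOW
After move 5 (U): U=WWGY F=RBBO R=RBGR B=OOGB L=GYOW
Query: F face = RBBO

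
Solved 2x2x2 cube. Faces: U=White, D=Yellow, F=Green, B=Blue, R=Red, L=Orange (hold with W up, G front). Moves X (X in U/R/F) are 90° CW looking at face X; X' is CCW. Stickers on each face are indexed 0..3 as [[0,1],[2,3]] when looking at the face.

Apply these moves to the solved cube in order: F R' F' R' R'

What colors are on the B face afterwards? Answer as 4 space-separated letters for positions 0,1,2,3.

Answer: G B O B

Derivation:
After move 1 (F): F=GGGG U=WWOO R=WRWR D=RRYY L=OYOY
After move 2 (R'): R=RRWW U=WBOB F=GWGO D=RGYG B=YBRB
After move 3 (F'): F=WOGG U=WBRW R=GRRW D=YYYG L=OBOO
After move 4 (R'): R=RWGR U=WRRY F=WBGW D=YOYG B=GBYB
After move 5 (R'): R=WRRG U=WYRG F=WRGY D=YBYW B=GBOB
Query: B face = GBOB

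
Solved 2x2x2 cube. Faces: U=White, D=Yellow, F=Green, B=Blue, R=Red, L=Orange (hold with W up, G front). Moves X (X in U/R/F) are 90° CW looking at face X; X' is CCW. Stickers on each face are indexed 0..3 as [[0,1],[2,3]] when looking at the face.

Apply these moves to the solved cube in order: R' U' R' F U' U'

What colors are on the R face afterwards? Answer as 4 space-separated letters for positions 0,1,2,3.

After move 1 (R'): R=RRRR U=WBWB F=GWGW D=YGYG B=YBYB
After move 2 (U'): U=BBWW F=OOGW R=GWRR B=RRYB L=YBOO
After move 3 (R'): R=WRGR U=BYWR F=OBGW D=YOYW B=GRGB
After move 4 (F): F=GOWB U=BYOB R=WRRR D=GWYW L=YYOO
After move 5 (U'): U=YBBO F=YYWB R=GORR B=WRGB L=GROO
After move 6 (U'): U=BOYB F=GRWB R=YYRR B=GOGB L=WROO
Query: R face = YYRR

Answer: Y Y R R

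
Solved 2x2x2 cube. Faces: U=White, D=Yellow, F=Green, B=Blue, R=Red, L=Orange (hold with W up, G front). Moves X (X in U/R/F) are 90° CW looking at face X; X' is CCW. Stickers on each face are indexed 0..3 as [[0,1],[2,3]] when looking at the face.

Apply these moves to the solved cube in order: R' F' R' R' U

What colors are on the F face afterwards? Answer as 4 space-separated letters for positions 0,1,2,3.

After move 1 (R'): R=RRRR U=WBWB F=GWGW D=YGYG B=YBYB
After move 2 (F'): F=WWGG U=WBRR R=GRYR D=OOYG L=OBOW
After move 3 (R'): R=RRGY U=WYRY F=WBGR D=OWYG B=GBOB
After move 4 (R'): R=RYRG U=WORG F=WYGY D=OBYR B=GBWB
After move 5 (U): U=RWGO F=RYGY R=GBRG B=OBWB L=WYOW
Query: F face = RYGY

Answer: R Y G Y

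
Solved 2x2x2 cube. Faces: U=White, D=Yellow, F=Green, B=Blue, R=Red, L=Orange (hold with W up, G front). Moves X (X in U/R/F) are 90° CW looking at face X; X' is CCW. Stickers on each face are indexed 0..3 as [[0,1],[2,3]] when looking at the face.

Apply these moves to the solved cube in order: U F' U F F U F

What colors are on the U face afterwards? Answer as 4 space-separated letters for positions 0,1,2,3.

Answer: O B O R

Derivation:
After move 1 (U): U=WWWW F=RRGG R=BBRR B=OOBB L=GGOO
After move 2 (F'): F=RGRG U=WWBR R=YBYR D=GOYY L=GWOW
After move 3 (U): U=BWRW F=YBRG R=OOYR B=GWBB L=RGOW
After move 4 (F): F=RYGB U=BWWG R=ROWR D=YOYY L=RGOO
After move 5 (F): F=GRBY U=BWOG R=WOGR D=WRYY L=RYOO
After move 6 (U): U=OBGW F=WOBY R=GWGR B=RYBB L=GROO
After move 7 (F): F=BWYO U=OBOR R=GWWR D=GGYY L=GWOR
Query: U face = OBOR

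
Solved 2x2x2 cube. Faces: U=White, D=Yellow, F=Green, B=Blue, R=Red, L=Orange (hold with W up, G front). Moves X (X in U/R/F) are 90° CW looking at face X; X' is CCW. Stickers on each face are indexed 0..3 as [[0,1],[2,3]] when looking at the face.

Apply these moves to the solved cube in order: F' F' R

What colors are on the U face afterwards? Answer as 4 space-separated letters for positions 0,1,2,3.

Answer: W G Y G

Derivation:
After move 1 (F'): F=GGGG U=WWRR R=YRYR D=OOYY L=OWOW
After move 2 (F'): F=GGGG U=WWYY R=OROR D=WWYY L=OROR
After move 3 (R): R=OORR U=WGYG F=GWGY D=WBYB B=YBWB
Query: U face = WGYG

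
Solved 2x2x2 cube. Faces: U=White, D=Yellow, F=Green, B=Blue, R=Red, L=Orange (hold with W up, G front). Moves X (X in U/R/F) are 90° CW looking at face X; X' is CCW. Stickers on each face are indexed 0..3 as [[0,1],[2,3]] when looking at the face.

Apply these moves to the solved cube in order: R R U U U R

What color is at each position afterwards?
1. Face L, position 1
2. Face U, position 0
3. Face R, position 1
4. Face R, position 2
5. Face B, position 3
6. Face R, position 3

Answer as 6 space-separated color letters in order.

Answer: B Y G R B B

Derivation:
After move 1 (R): R=RRRR U=WGWG F=GYGY D=YBYB B=WBWB
After move 2 (R): R=RRRR U=WYWY F=GBGB D=YWYW B=GBGB
After move 3 (U): U=WWYY F=RRGB R=GBRR B=OOGB L=GBOO
After move 4 (U): U=YWYW F=GBGB R=OORR B=GBGB L=RROO
After move 5 (U): U=YYWW F=OOGB R=GBRR B=RRGB L=GBOO
After move 6 (R): R=RGRB U=YOWB F=OWGW D=YGYR B=WRYB
Query 1: L[1] = B
Query 2: U[0] = Y
Query 3: R[1] = G
Query 4: R[2] = R
Query 5: B[3] = B
Query 6: R[3] = B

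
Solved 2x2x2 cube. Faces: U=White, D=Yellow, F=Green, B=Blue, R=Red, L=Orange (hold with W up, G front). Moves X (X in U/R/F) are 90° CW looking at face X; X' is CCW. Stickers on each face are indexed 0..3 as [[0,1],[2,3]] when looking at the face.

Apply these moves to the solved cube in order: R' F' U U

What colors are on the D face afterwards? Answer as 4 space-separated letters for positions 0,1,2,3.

Answer: O O Y G

Derivation:
After move 1 (R'): R=RRRR U=WBWB F=GWGW D=YGYG B=YBYB
After move 2 (F'): F=WWGG U=WBRR R=GRYR D=OOYG L=OBOW
After move 3 (U): U=RWRB F=GRGG R=YBYR B=OBYB L=WWOW
After move 4 (U): U=RRBW F=YBGG R=OBYR B=WWYB L=GROW
Query: D face = OOYG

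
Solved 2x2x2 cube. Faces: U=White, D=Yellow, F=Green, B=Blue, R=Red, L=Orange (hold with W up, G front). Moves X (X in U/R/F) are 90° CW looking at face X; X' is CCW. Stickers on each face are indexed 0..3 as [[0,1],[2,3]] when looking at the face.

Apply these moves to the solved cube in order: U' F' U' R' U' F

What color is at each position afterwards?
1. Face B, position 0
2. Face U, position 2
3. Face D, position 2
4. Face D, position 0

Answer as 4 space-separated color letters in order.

Answer: G W Y O

Derivation:
After move 1 (U'): U=WWWW F=OOGG R=GGRR B=RRBB L=BBOO
After move 2 (F'): F=OGOG U=WWGR R=YGYR D=BOYY L=BWOW
After move 3 (U'): U=WRWG F=BWOG R=OGYR B=YGBB L=RROW
After move 4 (R'): R=GROY U=WBWY F=BROG D=BWYG B=YGOB
After move 5 (U'): U=BYWW F=RROG R=BROY B=GROB L=YGOW
After move 6 (F): F=ORGR U=BYWG R=WRWY D=OBYG L=YBOW
Query 1: B[0] = G
Query 2: U[2] = W
Query 3: D[2] = Y
Query 4: D[0] = O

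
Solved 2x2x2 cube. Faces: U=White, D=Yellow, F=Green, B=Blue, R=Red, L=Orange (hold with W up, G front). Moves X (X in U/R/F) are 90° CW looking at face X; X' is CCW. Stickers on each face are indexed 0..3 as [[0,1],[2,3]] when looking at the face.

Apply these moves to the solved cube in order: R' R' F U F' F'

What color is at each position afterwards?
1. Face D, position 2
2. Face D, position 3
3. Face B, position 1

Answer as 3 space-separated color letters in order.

After move 1 (R'): R=RRRR U=WBWB F=GWGW D=YGYG B=YBYB
After move 2 (R'): R=RRRR U=WYWY F=GBGB D=YWYW B=GBGB
After move 3 (F): F=GGBB U=WYOO R=WRYR D=RRYW L=OYOW
After move 4 (U): U=OWOY F=WRBB R=GBYR B=OYGB L=GGOW
After move 5 (F'): F=RBWB U=OWGY R=RBRR D=GWYW L=GYOO
After move 6 (F'): F=BBRW U=OWRR R=WBGR D=YOYW L=GYOG
Query 1: D[2] = Y
Query 2: D[3] = W
Query 3: B[1] = Y

Answer: Y W Y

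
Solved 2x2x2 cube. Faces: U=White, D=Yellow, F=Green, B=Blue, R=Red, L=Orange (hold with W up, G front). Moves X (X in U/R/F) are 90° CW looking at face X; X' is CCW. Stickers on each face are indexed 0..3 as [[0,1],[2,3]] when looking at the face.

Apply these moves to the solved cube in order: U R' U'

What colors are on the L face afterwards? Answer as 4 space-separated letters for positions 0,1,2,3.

Answer: Y O O O

Derivation:
After move 1 (U): U=WWWW F=RRGG R=BBRR B=OOBB L=GGOO
After move 2 (R'): R=BRBR U=WBWO F=RWGW D=YRYG B=YOYB
After move 3 (U'): U=BOWW F=GGGW R=RWBR B=BRYB L=YOOO
Query: L face = YOOO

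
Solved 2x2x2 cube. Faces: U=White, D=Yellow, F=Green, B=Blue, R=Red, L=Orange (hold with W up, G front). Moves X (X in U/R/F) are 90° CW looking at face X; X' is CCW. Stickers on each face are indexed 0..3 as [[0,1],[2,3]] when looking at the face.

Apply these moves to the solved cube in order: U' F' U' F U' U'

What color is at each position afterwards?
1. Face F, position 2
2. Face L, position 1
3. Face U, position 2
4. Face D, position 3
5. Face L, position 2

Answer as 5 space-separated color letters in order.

After move 1 (U'): U=WWWW F=OOGG R=GGRR B=RRBB L=BBOO
After move 2 (F'): F=OGOG U=WWGR R=YGYR D=BOYY L=BWOW
After move 3 (U'): U=WRWG F=BWOG R=OGYR B=YGBB L=RROW
After move 4 (F): F=OBGW U=WRWR R=WGGR D=YOYY L=RBOO
After move 5 (U'): U=RRWW F=RBGW R=OBGR B=WGBB L=YGOO
After move 6 (U'): U=RWRW F=YGGW R=RBGR B=OBBB L=WGOO
Query 1: F[2] = G
Query 2: L[1] = G
Query 3: U[2] = R
Query 4: D[3] = Y
Query 5: L[2] = O

Answer: G G R Y O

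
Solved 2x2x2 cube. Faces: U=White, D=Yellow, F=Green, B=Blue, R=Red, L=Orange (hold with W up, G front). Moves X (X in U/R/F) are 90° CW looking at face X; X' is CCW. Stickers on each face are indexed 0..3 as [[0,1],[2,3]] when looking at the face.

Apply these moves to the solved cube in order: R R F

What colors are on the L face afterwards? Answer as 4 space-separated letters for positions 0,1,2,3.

Answer: O Y O W

Derivation:
After move 1 (R): R=RRRR U=WGWG F=GYGY D=YBYB B=WBWB
After move 2 (R): R=RRRR U=WYWY F=GBGB D=YWYW B=GBGB
After move 3 (F): F=GGBB U=WYOO R=WRYR D=RRYW L=OYOW
Query: L face = OYOW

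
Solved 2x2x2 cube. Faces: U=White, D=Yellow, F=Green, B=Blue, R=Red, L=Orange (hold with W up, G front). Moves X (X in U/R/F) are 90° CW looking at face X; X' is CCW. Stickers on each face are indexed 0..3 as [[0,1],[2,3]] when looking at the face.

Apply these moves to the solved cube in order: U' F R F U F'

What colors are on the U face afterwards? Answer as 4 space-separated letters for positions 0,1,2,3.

Answer: Y W B O

Derivation:
After move 1 (U'): U=WWWW F=OOGG R=GGRR B=RRBB L=BBOO
After move 2 (F): F=GOGO U=WWOB R=WGWR D=RGYY L=BYOY
After move 3 (R): R=WWRG U=WOOO F=GGGY D=RBYR B=BRWB
After move 4 (F): F=GGYG U=WOYY R=OWOG D=RWYR L=BROB
After move 5 (U): U=YWYO F=OWYG R=BROG B=BRWB L=GGOB
After move 6 (F'): F=WGOY U=YWBO R=WRRG D=GBYR L=GOOY
Query: U face = YWBO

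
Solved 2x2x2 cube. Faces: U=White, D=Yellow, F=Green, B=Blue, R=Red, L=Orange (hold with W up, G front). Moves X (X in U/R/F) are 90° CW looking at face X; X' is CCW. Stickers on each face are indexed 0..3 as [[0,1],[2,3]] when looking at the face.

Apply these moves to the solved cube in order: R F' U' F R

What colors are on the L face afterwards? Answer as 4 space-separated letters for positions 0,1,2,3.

Answer: W O O O

Derivation:
After move 1 (R): R=RRRR U=WGWG F=GYGY D=YBYB B=WBWB
After move 2 (F'): F=YYGG U=WGRR R=BRYR D=OOYB L=OGOW
After move 3 (U'): U=GRWR F=OGGG R=YYYR B=BRWB L=WBOW
After move 4 (F): F=GOGG U=GRWB R=WYRR D=YYYB L=WOOO
After move 5 (R): R=RWRY U=GOWG F=GYGB D=YWYB B=BRRB
Query: L face = WOOO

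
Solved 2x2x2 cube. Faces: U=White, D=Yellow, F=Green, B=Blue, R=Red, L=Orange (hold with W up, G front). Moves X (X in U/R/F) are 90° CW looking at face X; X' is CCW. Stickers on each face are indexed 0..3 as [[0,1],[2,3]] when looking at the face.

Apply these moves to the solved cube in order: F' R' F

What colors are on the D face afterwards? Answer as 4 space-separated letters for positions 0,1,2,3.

After move 1 (F'): F=GGGG U=WWRR R=YRYR D=OOYY L=OWOW
After move 2 (R'): R=RRYY U=WBRB F=GWGR D=OGYG B=YBOB
After move 3 (F): F=GGRW U=WBWW R=RRBY D=YRYG L=OOOG
Query: D face = YRYG

Answer: Y R Y G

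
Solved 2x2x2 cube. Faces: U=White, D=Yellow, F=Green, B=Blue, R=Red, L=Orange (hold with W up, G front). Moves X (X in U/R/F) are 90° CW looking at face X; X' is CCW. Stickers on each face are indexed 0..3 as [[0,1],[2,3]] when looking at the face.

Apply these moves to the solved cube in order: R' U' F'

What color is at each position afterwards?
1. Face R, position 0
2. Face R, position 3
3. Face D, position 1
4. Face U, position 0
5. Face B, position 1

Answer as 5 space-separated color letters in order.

Answer: G R O B R

Derivation:
After move 1 (R'): R=RRRR U=WBWB F=GWGW D=YGYG B=YBYB
After move 2 (U'): U=BBWW F=OOGW R=GWRR B=RRYB L=YBOO
After move 3 (F'): F=OWOG U=BBGR R=GWYR D=BOYG L=YWOW
Query 1: R[0] = G
Query 2: R[3] = R
Query 3: D[1] = O
Query 4: U[0] = B
Query 5: B[1] = R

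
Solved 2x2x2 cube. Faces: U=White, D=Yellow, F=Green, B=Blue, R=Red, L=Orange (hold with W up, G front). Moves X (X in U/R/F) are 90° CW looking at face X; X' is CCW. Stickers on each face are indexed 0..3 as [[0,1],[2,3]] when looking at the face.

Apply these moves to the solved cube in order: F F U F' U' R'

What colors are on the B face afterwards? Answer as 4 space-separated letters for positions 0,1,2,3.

After move 1 (F): F=GGGG U=WWOO R=WRWR D=RRYY L=OYOY
After move 2 (F): F=GGGG U=WWYY R=OROR D=WWYY L=OROR
After move 3 (U): U=YWYW F=ORGG R=BBOR B=ORBB L=GGOR
After move 4 (F'): F=RGOG U=YWBO R=WBWR D=GRYY L=GWOY
After move 5 (U'): U=WOYB F=GWOG R=RGWR B=WBBB L=OROY
After move 6 (R'): R=GRRW U=WBYW F=GOOB D=GWYG B=YBRB
Query: B face = YBRB

Answer: Y B R B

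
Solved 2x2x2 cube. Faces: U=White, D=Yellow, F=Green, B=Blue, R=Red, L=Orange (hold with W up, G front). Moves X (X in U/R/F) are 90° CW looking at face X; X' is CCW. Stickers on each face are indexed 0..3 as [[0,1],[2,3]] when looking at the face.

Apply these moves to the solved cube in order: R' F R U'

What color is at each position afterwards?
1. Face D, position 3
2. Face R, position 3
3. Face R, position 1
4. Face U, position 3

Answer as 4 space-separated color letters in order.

Answer: Y R R O

Derivation:
After move 1 (R'): R=RRRR U=WBWB F=GWGW D=YGYG B=YBYB
After move 2 (F): F=GGWW U=WBOO R=WRBR D=RRYG L=OYOG
After move 3 (R): R=BWRR U=WGOW F=GRWG D=RYYY B=OBBB
After move 4 (U'): U=GWWO F=OYWG R=GRRR B=BWBB L=OBOG
Query 1: D[3] = Y
Query 2: R[3] = R
Query 3: R[1] = R
Query 4: U[3] = O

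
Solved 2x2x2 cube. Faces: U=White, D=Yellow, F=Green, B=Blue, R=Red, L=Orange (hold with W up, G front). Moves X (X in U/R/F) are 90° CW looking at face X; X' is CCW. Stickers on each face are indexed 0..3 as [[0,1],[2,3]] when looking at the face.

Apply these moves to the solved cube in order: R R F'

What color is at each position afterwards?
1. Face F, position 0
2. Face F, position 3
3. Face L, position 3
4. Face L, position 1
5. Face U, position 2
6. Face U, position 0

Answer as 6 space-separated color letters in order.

Answer: B G W Y R W

Derivation:
After move 1 (R): R=RRRR U=WGWG F=GYGY D=YBYB B=WBWB
After move 2 (R): R=RRRR U=WYWY F=GBGB D=YWYW B=GBGB
After move 3 (F'): F=BBGG U=WYRR R=WRYR D=OOYW L=OYOW
Query 1: F[0] = B
Query 2: F[3] = G
Query 3: L[3] = W
Query 4: L[1] = Y
Query 5: U[2] = R
Query 6: U[0] = W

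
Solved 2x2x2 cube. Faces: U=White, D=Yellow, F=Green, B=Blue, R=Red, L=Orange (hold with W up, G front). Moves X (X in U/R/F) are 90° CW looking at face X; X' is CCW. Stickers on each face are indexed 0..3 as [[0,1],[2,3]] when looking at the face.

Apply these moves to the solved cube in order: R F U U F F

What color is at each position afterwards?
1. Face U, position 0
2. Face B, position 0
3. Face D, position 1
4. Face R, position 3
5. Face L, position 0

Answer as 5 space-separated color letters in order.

After move 1 (R): R=RRRR U=WGWG F=GYGY D=YBYB B=WBWB
After move 2 (F): F=GGYY U=WGOO R=WRGR D=RRYB L=OYOB
After move 3 (U): U=OWOG F=WRYY R=WBGR B=OYWB L=GGOB
After move 4 (U): U=OOGW F=WBYY R=OYGR B=GGWB L=WROB
After move 5 (F): F=YWYB U=OOBR R=GYWR D=GOYB L=WROR
After move 6 (F): F=YYBW U=OORR R=BYRR D=WGYB L=WGOO
Query 1: U[0] = O
Query 2: B[0] = G
Query 3: D[1] = G
Query 4: R[3] = R
Query 5: L[0] = W

Answer: O G G R W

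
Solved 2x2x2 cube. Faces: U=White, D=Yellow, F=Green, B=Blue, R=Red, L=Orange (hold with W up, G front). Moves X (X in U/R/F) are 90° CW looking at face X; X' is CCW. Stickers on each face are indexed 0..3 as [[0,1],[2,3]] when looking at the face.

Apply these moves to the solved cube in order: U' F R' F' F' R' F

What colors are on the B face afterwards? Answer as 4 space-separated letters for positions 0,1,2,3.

After move 1 (U'): U=WWWW F=OOGG R=GGRR B=RRBB L=BBOO
After move 2 (F): F=GOGO U=WWOB R=WGWR D=RGYY L=BYOY
After move 3 (R'): R=GRWW U=WBOR F=GWGB D=ROYO B=YRGB
After move 4 (F'): F=WBGG U=WBGW R=ORRW D=YYYO L=BROO
After move 5 (F'): F=BGWG U=WBOR R=YRYW D=ROYO L=BWOG
After move 6 (R'): R=RWYY U=WGOY F=BBWR D=RGYG B=OROB
After move 7 (F): F=WBRB U=WGGW R=OWYY D=YRYG L=BROG
Query: B face = OROB

Answer: O R O B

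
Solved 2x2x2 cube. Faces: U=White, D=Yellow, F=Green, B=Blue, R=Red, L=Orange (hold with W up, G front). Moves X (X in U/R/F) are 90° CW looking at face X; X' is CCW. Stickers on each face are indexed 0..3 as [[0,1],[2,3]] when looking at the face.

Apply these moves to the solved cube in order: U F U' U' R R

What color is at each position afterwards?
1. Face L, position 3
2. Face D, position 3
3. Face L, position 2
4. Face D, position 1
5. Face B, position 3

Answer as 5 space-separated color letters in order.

Answer: Y W O O B

Derivation:
After move 1 (U): U=WWWW F=RRGG R=BBRR B=OOBB L=GGOO
After move 2 (F): F=GRGR U=WWOG R=WBWR D=RBYY L=GYOY
After move 3 (U'): U=WGWO F=GYGR R=GRWR B=WBBB L=OOOY
After move 4 (U'): U=GOWW F=OOGR R=GYWR B=GRBB L=WBOY
After move 5 (R): R=WGRY U=GOWR F=OBGY D=RBYG B=WROB
After move 6 (R): R=RWYG U=GBWY F=OBGG D=ROYW B=RROB
Query 1: L[3] = Y
Query 2: D[3] = W
Query 3: L[2] = O
Query 4: D[1] = O
Query 5: B[3] = B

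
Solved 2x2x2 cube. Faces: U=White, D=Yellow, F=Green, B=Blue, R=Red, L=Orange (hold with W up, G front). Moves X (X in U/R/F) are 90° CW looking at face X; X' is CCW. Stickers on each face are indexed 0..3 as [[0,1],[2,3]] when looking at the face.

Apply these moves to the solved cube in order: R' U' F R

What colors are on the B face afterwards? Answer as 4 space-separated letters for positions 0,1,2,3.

Answer: B R B B

Derivation:
After move 1 (R'): R=RRRR U=WBWB F=GWGW D=YGYG B=YBYB
After move 2 (U'): U=BBWW F=OOGW R=GWRR B=RRYB L=YBOO
After move 3 (F): F=GOWO U=BBOB R=WWWR D=RGYG L=YYOG
After move 4 (R): R=WWRW U=BOOO F=GGWG D=RYYR B=BRBB
Query: B face = BRBB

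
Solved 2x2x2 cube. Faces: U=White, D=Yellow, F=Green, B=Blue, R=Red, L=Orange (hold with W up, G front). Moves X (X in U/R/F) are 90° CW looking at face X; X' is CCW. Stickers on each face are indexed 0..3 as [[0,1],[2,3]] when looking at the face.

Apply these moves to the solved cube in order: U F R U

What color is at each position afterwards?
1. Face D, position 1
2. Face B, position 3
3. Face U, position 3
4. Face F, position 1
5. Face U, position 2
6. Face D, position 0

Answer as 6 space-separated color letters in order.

After move 1 (U): U=WWWW F=RRGG R=BBRR B=OOBB L=GGOO
After move 2 (F): F=GRGR U=WWOG R=WBWR D=RBYY L=GYOY
After move 3 (R): R=WWRB U=WROR F=GBGY D=RBYO B=GOWB
After move 4 (U): U=OWRR F=WWGY R=GORB B=GYWB L=GBOY
Query 1: D[1] = B
Query 2: B[3] = B
Query 3: U[3] = R
Query 4: F[1] = W
Query 5: U[2] = R
Query 6: D[0] = R

Answer: B B R W R R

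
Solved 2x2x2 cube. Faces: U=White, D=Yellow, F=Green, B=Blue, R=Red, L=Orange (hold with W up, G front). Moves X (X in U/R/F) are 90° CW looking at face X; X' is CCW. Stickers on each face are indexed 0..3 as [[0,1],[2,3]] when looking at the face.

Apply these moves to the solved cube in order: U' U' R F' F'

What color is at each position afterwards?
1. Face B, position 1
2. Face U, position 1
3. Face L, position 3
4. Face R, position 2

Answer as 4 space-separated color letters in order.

Answer: G B R R

Derivation:
After move 1 (U'): U=WWWW F=OOGG R=GGRR B=RRBB L=BBOO
After move 2 (U'): U=WWWW F=BBGG R=OORR B=GGBB L=RROO
After move 3 (R): R=RORO U=WBWG F=BYGY D=YBYG B=WGWB
After move 4 (F'): F=YYBG U=WBRR R=BOYO D=ROYG L=RGOW
After move 5 (F'): F=YGYB U=WBBY R=OORO D=GWYG L=RROR
Query 1: B[1] = G
Query 2: U[1] = B
Query 3: L[3] = R
Query 4: R[2] = R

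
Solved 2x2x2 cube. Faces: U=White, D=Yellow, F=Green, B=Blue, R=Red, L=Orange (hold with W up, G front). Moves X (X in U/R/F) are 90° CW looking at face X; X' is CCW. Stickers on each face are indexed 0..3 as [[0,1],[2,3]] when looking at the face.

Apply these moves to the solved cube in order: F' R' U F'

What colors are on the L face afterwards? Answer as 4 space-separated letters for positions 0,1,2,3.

After move 1 (F'): F=GGGG U=WWRR R=YRYR D=OOYY L=OWOW
After move 2 (R'): R=RRYY U=WBRB F=GWGR D=OGYG B=YBOB
After move 3 (U): U=RWBB F=RRGR R=YBYY B=OWOB L=GWOW
After move 4 (F'): F=RRRG U=RWYY R=GBOY D=WWYG L=GBOB
Query: L face = GBOB

Answer: G B O B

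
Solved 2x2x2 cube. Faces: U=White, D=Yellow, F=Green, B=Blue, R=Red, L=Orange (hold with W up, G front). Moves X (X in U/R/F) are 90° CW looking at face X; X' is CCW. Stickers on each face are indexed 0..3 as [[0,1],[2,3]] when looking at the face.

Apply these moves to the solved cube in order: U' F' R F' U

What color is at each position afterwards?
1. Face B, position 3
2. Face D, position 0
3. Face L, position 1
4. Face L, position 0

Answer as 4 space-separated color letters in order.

After move 1 (U'): U=WWWW F=OOGG R=GGRR B=RRBB L=BBOO
After move 2 (F'): F=OGOG U=WWGR R=YGYR D=BOYY L=BWOW
After move 3 (R): R=YYRG U=WGGG F=OOOY D=BBYR B=RRWB
After move 4 (F'): F=OYOO U=WGYR R=BYBG D=WWYR L=BGOG
After move 5 (U): U=YWRG F=BYOO R=RRBG B=BGWB L=OYOG
Query 1: B[3] = B
Query 2: D[0] = W
Query 3: L[1] = Y
Query 4: L[0] = O

Answer: B W Y O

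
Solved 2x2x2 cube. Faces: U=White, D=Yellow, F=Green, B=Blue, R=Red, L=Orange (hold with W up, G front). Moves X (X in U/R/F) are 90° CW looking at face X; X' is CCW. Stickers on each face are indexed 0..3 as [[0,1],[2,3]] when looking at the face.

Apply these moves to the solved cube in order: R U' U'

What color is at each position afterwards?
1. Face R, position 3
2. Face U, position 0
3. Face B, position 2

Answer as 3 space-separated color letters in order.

Answer: R G W

Derivation:
After move 1 (R): R=RRRR U=WGWG F=GYGY D=YBYB B=WBWB
After move 2 (U'): U=GGWW F=OOGY R=GYRR B=RRWB L=WBOO
After move 3 (U'): U=GWGW F=WBGY R=OORR B=GYWB L=RROO
Query 1: R[3] = R
Query 2: U[0] = G
Query 3: B[2] = W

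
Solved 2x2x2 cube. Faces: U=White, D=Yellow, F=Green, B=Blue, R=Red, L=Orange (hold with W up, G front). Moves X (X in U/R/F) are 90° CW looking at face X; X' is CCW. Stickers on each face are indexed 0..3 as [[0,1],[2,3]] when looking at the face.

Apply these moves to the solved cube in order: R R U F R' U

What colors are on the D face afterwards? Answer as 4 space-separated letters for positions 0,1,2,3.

Answer: R R Y R

Derivation:
After move 1 (R): R=RRRR U=WGWG F=GYGY D=YBYB B=WBWB
After move 2 (R): R=RRRR U=WYWY F=GBGB D=YWYW B=GBGB
After move 3 (U): U=WWYY F=RRGB R=GBRR B=OOGB L=GBOO
After move 4 (F): F=GRBR U=WWOB R=YBYR D=RGYW L=GYOW
After move 5 (R'): R=BRYY U=WGOO F=GWBB D=RRYR B=WOGB
After move 6 (U): U=OWOG F=BRBB R=WOYY B=GYGB L=GWOW
Query: D face = RRYR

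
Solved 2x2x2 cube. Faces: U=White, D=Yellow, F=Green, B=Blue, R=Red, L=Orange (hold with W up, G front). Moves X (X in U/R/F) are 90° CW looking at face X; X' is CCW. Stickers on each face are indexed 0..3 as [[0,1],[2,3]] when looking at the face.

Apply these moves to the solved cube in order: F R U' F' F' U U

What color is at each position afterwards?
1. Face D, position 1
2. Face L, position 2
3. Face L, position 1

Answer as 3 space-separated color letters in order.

After move 1 (F): F=GGGG U=WWOO R=WRWR D=RRYY L=OYOY
After move 2 (R): R=WWRR U=WGOG F=GRGY D=RBYB B=OBWB
After move 3 (U'): U=GGWO F=OYGY R=GRRR B=WWWB L=OBOY
After move 4 (F'): F=YYOG U=GGGR R=BRRR D=BYYB L=OOOW
After move 5 (F'): F=YGYO U=GGBR R=YRBR D=OWYB L=OROG
After move 6 (U): U=BGRG F=YRYO R=WWBR B=ORWB L=YGOG
After move 7 (U): U=RBGG F=WWYO R=ORBR B=YGWB L=YROG
Query 1: D[1] = W
Query 2: L[2] = O
Query 3: L[1] = R

Answer: W O R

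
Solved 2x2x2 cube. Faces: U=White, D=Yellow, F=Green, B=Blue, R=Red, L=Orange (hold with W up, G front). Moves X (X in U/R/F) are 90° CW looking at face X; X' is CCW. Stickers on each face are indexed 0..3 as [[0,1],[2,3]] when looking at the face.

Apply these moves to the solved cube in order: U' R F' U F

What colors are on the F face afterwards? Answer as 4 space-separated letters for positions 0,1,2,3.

After move 1 (U'): U=WWWW F=OOGG R=GGRR B=RRBB L=BBOO
After move 2 (R): R=RGRG U=WOWG F=OYGY D=YBYR B=WRWB
After move 3 (F'): F=YYOG U=WORR R=BGYG D=BOYR L=BGOW
After move 4 (U): U=RWRO F=BGOG R=WRYG B=BGWB L=YYOW
After move 5 (F): F=OBGG U=RWWY R=RROG D=YWYR L=YBOO
Query: F face = OBGG

Answer: O B G G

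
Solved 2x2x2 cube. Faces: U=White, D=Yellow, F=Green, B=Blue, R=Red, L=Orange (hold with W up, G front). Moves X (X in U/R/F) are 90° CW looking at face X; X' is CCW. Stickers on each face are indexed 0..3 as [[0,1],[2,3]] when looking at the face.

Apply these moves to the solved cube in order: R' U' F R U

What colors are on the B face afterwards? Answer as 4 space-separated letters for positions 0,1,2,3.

After move 1 (R'): R=RRRR U=WBWB F=GWGW D=YGYG B=YBYB
After move 2 (U'): U=BBWW F=OOGW R=GWRR B=RRYB L=YBOO
After move 3 (F): F=GOWO U=BBOB R=WWWR D=RGYG L=YYOG
After move 4 (R): R=WWRW U=BOOO F=GGWG D=RYYR B=BRBB
After move 5 (U): U=OBOO F=WWWG R=BRRW B=YYBB L=GGOG
Query: B face = YYBB

Answer: Y Y B B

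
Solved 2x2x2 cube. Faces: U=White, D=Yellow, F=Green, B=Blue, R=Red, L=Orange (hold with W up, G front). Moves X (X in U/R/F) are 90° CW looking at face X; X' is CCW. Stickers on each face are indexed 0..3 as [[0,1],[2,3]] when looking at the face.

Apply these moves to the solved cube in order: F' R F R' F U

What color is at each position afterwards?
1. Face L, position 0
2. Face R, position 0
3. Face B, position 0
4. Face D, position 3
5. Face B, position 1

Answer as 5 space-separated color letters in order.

Answer: Y B O O R

Derivation:
After move 1 (F'): F=GGGG U=WWRR R=YRYR D=OOYY L=OWOW
After move 2 (R): R=YYRR U=WGRG F=GOGY D=OBYB B=RBWB
After move 3 (F): F=GGYO U=WGWW R=RYGR D=RYYB L=OOOB
After move 4 (R'): R=YRRG U=WWWR F=GGYW D=RGYO B=BBYB
After move 5 (F): F=YGWG U=WWBO R=WRRG D=RYYO L=OROG
After move 6 (U): U=BWOW F=WRWG R=BBRG B=ORYB L=YGOG
Query 1: L[0] = Y
Query 2: R[0] = B
Query 3: B[0] = O
Query 4: D[3] = O
Query 5: B[1] = R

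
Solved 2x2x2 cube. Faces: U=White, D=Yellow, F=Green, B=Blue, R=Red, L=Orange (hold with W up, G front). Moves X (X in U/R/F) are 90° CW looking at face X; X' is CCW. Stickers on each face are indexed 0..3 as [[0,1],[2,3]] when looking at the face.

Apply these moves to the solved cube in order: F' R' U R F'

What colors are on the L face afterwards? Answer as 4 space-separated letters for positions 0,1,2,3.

Answer: G R O B

Derivation:
After move 1 (F'): F=GGGG U=WWRR R=YRYR D=OOYY L=OWOW
After move 2 (R'): R=RRYY U=WBRB F=GWGR D=OGYG B=YBOB
After move 3 (U): U=RWBB F=RRGR R=YBYY B=OWOB L=GWOW
After move 4 (R): R=YYYB U=RRBR F=RGGG D=OOYO B=BWWB
After move 5 (F'): F=GGRG U=RRYY R=OYOB D=WWYO L=GROB
Query: L face = GROB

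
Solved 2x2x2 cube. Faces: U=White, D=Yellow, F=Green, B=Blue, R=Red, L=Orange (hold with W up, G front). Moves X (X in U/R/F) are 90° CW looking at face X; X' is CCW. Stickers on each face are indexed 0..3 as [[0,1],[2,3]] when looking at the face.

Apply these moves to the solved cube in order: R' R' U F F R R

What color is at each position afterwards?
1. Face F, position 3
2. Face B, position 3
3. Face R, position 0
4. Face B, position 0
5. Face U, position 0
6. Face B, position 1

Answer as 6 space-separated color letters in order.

Answer: O B R R W O

Derivation:
After move 1 (R'): R=RRRR U=WBWB F=GWGW D=YGYG B=YBYB
After move 2 (R'): R=RRRR U=WYWY F=GBGB D=YWYW B=GBGB
After move 3 (U): U=WWYY F=RRGB R=GBRR B=OOGB L=GBOO
After move 4 (F): F=GRBR U=WWOB R=YBYR D=RGYW L=GYOW
After move 5 (F): F=BGRR U=WWWY R=OBBR D=YYYW L=GROG
After move 6 (R): R=BORB U=WGWR F=BYRW D=YGYO B=YOWB
After move 7 (R): R=RBBO U=WYWW F=BGRO D=YWYY B=ROGB
Query 1: F[3] = O
Query 2: B[3] = B
Query 3: R[0] = R
Query 4: B[0] = R
Query 5: U[0] = W
Query 6: B[1] = O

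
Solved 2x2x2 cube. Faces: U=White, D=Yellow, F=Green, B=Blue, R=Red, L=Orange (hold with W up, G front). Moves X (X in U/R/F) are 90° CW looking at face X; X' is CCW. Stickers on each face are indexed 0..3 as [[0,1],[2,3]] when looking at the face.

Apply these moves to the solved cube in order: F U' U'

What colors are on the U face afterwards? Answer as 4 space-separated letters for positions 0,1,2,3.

Answer: O O W W

Derivation:
After move 1 (F): F=GGGG U=WWOO R=WRWR D=RRYY L=OYOY
After move 2 (U'): U=WOWO F=OYGG R=GGWR B=WRBB L=BBOY
After move 3 (U'): U=OOWW F=BBGG R=OYWR B=GGBB L=WROY
Query: U face = OOWW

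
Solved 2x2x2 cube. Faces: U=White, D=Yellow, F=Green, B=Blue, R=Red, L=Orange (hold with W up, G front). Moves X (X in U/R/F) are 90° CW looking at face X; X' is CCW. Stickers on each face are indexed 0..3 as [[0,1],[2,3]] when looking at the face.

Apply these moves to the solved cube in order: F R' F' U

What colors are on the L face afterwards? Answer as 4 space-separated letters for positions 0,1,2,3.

After move 1 (F): F=GGGG U=WWOO R=WRWR D=RRYY L=OYOY
After move 2 (R'): R=RRWW U=WBOB F=GWGO D=RGYG B=YBRB
After move 3 (F'): F=WOGG U=WBRW R=GRRW D=YYYG L=OBOO
After move 4 (U): U=RWWB F=GRGG R=YBRW B=OBRB L=WOOO
Query: L face = WOOO

Answer: W O O O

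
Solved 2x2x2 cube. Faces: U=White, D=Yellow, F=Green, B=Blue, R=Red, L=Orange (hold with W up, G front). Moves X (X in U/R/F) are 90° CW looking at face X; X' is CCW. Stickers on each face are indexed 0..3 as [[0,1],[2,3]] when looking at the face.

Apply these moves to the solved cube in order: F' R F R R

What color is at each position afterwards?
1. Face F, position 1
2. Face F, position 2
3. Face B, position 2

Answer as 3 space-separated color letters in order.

Answer: W Y G

Derivation:
After move 1 (F'): F=GGGG U=WWRR R=YRYR D=OOYY L=OWOW
After move 2 (R): R=YYRR U=WGRG F=GOGY D=OBYB B=RBWB
After move 3 (F): F=GGYO U=WGWW R=RYGR D=RYYB L=OOOB
After move 4 (R): R=GRRY U=WGWO F=GYYB D=RWYR B=WBGB
After move 5 (R): R=RGYR U=WYWB F=GWYR D=RGYW B=OBGB
Query 1: F[1] = W
Query 2: F[2] = Y
Query 3: B[2] = G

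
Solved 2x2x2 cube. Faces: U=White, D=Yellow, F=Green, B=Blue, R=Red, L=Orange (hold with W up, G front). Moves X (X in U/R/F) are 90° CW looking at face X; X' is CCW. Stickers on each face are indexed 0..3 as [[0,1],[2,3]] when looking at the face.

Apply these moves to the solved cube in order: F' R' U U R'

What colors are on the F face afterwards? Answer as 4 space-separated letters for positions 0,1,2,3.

After move 1 (F'): F=GGGG U=WWRR R=YRYR D=OOYY L=OWOW
After move 2 (R'): R=RRYY U=WBRB F=GWGR D=OGYG B=YBOB
After move 3 (U): U=RWBB F=RRGR R=YBYY B=OWOB L=GWOW
After move 4 (U): U=BRBW F=YBGR R=OWYY B=GWOB L=RROW
After move 5 (R'): R=WYOY U=BOBG F=YRGW D=OBYR B=GWGB
Query: F face = YRGW

Answer: Y R G W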